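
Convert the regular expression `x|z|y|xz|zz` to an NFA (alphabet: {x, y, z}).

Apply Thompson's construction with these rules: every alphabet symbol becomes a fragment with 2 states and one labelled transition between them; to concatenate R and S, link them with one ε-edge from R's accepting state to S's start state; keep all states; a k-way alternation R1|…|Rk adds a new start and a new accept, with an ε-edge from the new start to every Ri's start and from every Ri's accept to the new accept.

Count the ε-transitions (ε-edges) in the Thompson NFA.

12

Per subexpression:
Each of the 7 symbol leaves contributes 0 ε-transitions.
  xz = 1 ε-transition
  zz = 1 ε-transition
  x|z|y|xz|zz = 12 ε-transitions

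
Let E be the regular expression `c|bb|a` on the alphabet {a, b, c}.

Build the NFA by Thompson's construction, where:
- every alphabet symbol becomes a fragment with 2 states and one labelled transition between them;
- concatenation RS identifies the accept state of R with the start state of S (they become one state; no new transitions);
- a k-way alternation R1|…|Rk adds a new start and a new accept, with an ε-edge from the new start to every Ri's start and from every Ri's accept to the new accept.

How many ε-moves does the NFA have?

Bottom-up over the parse tree:
Each of the 4 symbol leaves contributes 0 ε-transitions.
  bb : 0 ε-transitions
  c|bb|a : 6 ε-transitions

6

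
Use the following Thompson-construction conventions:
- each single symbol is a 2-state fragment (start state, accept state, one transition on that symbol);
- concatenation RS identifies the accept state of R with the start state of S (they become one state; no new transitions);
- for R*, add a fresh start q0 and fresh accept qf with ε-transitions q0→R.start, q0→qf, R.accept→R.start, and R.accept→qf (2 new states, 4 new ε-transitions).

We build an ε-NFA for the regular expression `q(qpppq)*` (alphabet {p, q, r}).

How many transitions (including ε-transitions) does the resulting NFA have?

By structural recursion:
Each of the 6 symbol leaves contributes 1 transition (1 symbol, 0 ε).
  qpppq : 5 transitions (5 symbol, 0 ε)
  (qpppq)* : 9 transitions (5 symbol, 4 ε)
  q(qpppq)* : 10 transitions (6 symbol, 4 ε)

10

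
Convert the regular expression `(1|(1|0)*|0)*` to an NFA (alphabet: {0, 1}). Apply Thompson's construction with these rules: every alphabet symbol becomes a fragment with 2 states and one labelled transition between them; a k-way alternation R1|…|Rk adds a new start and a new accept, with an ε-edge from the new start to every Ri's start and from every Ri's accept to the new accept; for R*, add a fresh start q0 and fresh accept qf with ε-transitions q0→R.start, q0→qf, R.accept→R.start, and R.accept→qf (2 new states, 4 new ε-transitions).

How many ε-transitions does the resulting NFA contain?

By structural recursion:
Each of the 4 symbol leaves contributes 0 ε-transitions.
  1|0 : 4 ε-transitions
  (1|0)* : 8 ε-transitions
  1|(1|0)*|0 : 14 ε-transitions
  (1|(1|0)*|0)* : 18 ε-transitions

18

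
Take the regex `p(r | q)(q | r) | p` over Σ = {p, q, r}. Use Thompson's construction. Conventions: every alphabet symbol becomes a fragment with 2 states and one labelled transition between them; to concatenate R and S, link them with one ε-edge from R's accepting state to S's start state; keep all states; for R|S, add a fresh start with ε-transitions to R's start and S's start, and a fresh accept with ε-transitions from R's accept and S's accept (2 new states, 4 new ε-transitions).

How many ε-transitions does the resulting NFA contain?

14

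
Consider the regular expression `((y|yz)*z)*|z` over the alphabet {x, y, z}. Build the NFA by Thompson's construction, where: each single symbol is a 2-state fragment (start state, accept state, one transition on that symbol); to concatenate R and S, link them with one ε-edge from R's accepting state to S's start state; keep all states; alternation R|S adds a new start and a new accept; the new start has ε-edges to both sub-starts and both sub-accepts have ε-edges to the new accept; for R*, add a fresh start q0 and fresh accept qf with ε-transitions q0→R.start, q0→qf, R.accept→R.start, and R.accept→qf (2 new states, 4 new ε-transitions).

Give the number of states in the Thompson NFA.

Bottom-up over the parse tree:
Each of the 5 symbol leaves contributes a 2-state fragment.
  yz = 4 states
  y|yz = 8 states
  (y|yz)* = 10 states
  (y|yz)*z = 12 states
  ((y|yz)*z)* = 14 states
  ((y|yz)*z)*|z = 18 states

18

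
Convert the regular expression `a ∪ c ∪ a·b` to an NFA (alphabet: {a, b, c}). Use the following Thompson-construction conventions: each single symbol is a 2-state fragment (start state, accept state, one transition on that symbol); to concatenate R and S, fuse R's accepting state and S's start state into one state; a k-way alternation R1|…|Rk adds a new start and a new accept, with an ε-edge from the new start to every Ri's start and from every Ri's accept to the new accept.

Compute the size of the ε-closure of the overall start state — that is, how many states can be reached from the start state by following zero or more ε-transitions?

Compute the ε-closure size of each fragment's start state recursively; a symbol fragment's start has no outgoing ε-edge, so its closure is just itself (size 1).
  a·b — same as the first factor's closure: C = 1
  a ∪ c ∪ a·b — C = 1 + 1 + 1 + 1 = 4 (the new accept is not ε-reachable since no branch accepts ε)

4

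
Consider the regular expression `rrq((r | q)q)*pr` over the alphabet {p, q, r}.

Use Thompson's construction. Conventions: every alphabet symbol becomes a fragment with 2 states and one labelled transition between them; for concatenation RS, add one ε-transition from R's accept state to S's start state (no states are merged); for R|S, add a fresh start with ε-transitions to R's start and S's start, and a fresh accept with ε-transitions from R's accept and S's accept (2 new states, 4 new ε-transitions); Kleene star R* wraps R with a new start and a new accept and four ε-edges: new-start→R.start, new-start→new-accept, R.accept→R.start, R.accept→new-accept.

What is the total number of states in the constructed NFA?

Bottom-up over the parse tree:
Each of the 8 symbol leaves contributes a 2-state fragment.
  r | q → 6 states
  (r | q)q → 8 states
  ((r | q)q)* → 10 states
  rrq((r | q)q)*pr → 20 states

20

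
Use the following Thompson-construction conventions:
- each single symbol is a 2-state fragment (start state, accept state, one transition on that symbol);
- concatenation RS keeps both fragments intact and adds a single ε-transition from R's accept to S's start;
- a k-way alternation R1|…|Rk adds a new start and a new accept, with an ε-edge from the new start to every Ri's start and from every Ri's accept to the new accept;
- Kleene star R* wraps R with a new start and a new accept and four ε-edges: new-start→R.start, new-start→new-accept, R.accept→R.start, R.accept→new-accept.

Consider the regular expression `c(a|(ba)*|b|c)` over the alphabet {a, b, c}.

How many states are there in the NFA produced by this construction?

By structural recursion:
Each of the 6 symbol leaves contributes a 2-state fragment.
  ba = 4 states
  (ba)* = 6 states
  a|(ba)*|b|c = 14 states
  c(a|(ba)*|b|c) = 16 states

16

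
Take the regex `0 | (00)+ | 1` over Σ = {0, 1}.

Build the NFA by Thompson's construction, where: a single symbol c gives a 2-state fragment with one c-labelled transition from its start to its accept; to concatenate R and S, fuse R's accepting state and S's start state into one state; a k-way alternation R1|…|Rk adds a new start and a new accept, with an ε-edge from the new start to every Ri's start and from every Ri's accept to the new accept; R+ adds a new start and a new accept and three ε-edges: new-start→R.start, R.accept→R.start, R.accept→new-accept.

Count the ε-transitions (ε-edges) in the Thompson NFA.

Recursing over subexpressions:
Each of the 4 symbol leaves contributes 0 ε-transitions.
  00 : 0 ε-transitions
  (00)+ : 3 ε-transitions
  0 | (00)+ | 1 : 9 ε-transitions

9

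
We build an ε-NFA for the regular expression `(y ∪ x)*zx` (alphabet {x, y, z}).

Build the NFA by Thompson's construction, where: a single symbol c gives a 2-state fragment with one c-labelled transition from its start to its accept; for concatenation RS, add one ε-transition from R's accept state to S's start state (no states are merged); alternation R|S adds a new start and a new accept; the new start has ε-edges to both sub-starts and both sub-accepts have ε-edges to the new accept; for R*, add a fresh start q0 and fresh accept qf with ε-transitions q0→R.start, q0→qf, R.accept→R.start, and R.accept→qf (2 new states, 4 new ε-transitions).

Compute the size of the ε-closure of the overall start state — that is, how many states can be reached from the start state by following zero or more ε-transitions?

6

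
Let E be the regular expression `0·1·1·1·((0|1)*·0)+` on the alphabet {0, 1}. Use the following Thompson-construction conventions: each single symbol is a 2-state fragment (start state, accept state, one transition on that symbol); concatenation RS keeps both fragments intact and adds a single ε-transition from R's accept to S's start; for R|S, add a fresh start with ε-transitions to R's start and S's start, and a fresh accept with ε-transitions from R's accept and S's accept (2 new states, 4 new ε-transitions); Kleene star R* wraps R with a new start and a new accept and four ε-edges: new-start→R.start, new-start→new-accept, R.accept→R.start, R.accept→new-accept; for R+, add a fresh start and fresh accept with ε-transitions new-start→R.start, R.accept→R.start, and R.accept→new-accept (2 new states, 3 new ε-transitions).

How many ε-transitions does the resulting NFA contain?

16

Recursing over subexpressions:
Each of the 7 symbol leaves contributes 0 ε-transitions.
  0|1 = 4 ε-transitions
  (0|1)* = 8 ε-transitions
  (0|1)*·0 = 9 ε-transitions
  ((0|1)*·0)+ = 12 ε-transitions
  0·1·1·1·((0|1)*·0)+ = 16 ε-transitions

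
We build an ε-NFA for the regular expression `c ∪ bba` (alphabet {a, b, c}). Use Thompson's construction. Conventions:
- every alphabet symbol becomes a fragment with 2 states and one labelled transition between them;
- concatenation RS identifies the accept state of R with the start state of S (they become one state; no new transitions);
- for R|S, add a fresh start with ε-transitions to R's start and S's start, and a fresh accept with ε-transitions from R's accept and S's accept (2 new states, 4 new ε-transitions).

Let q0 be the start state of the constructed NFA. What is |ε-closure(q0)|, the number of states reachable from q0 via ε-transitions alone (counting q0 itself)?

3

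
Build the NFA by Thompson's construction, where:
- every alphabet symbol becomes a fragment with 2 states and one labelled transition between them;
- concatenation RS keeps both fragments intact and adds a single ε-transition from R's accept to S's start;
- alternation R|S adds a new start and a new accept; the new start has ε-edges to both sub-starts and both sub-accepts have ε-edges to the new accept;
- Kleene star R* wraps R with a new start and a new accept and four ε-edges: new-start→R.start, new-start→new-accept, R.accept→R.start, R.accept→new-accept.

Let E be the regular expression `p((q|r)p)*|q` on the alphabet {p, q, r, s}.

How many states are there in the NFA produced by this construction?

Recursing over subexpressions:
Each of the 5 symbol leaves contributes a 2-state fragment.
  q|r → 6 states
  (q|r)p → 8 states
  ((q|r)p)* → 10 states
  p((q|r)p)* → 12 states
  p((q|r)p)*|q → 16 states

16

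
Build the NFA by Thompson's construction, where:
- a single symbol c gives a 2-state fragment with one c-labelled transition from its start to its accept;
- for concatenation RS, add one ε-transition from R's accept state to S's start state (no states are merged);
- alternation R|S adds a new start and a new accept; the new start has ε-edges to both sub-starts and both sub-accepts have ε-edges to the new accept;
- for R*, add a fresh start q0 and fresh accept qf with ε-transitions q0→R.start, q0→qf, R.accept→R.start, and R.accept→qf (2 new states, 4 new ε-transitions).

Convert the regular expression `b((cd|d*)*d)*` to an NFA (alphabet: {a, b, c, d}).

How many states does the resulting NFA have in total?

Per subexpression:
Each of the 5 symbol leaves contributes a 2-state fragment.
  cd : 4 states
  d* : 4 states
  cd|d* : 10 states
  (cd|d*)* : 12 states
  (cd|d*)*d : 14 states
  ((cd|d*)*d)* : 16 states
  b((cd|d*)*d)* : 18 states

18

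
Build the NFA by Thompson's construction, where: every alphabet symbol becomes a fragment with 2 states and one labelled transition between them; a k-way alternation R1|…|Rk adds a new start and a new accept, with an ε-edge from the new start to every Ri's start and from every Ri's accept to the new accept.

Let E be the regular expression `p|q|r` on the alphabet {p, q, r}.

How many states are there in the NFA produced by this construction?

8

By structural recursion:
Each of the 3 symbol leaves contributes a 2-state fragment.
  p|q|r → 8 states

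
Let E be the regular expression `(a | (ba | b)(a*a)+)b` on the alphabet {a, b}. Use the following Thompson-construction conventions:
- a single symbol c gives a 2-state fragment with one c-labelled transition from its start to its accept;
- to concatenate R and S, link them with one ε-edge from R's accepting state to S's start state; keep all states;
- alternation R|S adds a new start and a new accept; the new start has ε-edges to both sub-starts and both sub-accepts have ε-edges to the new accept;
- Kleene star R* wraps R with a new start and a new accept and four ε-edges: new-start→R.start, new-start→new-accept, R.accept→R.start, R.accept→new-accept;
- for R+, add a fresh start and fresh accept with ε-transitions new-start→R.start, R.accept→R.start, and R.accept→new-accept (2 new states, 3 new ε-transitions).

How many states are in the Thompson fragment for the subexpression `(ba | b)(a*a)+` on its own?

16

Fragment for `(ba | b)(a*a)+`:
Each of the 5 symbol leaves contributes a 2-state fragment.
  ba → 4 states
  ba | b → 8 states
  a* → 4 states
  a*a → 6 states
  (a*a)+ → 8 states
  (ba | b)(a*a)+ → 16 states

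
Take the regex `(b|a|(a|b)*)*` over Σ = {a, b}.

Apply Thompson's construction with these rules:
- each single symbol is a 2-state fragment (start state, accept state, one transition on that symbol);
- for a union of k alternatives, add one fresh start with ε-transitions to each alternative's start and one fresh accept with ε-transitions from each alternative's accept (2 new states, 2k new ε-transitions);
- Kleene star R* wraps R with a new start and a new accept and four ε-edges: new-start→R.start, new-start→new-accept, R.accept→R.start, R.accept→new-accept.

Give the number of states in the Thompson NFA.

16

Building bottom-up:
Each of the 4 symbol leaves contributes a 2-state fragment.
  a|b — 6 states
  (a|b)* — 8 states
  b|a|(a|b)* — 14 states
  (b|a|(a|b)*)* — 16 states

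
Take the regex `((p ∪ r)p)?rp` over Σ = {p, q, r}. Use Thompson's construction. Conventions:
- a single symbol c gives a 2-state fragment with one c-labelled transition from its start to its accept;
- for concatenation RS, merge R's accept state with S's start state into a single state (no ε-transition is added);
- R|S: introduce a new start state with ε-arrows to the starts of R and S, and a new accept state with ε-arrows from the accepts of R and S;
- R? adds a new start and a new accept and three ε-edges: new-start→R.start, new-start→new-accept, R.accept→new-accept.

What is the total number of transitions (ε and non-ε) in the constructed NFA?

12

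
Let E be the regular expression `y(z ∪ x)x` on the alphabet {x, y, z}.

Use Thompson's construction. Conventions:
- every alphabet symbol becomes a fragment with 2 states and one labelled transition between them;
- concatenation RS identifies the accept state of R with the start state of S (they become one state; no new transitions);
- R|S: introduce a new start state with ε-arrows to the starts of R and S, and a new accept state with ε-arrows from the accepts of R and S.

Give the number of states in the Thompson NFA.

Per subexpression:
Each of the 4 symbol leaves contributes a 2-state fragment.
  z ∪ x : 6 states
  y(z ∪ x)x : 8 states

8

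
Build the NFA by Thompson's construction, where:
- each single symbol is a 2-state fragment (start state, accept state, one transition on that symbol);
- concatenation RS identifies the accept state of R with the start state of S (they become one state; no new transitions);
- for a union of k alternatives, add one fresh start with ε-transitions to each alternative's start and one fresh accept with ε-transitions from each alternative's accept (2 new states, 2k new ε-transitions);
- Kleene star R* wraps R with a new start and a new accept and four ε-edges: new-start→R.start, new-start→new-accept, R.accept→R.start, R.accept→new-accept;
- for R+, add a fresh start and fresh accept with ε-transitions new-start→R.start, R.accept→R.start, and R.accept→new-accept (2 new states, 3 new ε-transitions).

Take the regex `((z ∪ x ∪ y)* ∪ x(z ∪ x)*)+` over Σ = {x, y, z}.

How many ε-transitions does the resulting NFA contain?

25

By structural recursion:
Each of the 6 symbol leaves contributes 0 ε-transitions.
  z ∪ x ∪ y : 6 ε-transitions
  (z ∪ x ∪ y)* : 10 ε-transitions
  z ∪ x : 4 ε-transitions
  (z ∪ x)* : 8 ε-transitions
  x(z ∪ x)* : 8 ε-transitions
  (z ∪ x ∪ y)* ∪ x(z ∪ x)* : 22 ε-transitions
  ((z ∪ x ∪ y)* ∪ x(z ∪ x)*)+ : 25 ε-transitions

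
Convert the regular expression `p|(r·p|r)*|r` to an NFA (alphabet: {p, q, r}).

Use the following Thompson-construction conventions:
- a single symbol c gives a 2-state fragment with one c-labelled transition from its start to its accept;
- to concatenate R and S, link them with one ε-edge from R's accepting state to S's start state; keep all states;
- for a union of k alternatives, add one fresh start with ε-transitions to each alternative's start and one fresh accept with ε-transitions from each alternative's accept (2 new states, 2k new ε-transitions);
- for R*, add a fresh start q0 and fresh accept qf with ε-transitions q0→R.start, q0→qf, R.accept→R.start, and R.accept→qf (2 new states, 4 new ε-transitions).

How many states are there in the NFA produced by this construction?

16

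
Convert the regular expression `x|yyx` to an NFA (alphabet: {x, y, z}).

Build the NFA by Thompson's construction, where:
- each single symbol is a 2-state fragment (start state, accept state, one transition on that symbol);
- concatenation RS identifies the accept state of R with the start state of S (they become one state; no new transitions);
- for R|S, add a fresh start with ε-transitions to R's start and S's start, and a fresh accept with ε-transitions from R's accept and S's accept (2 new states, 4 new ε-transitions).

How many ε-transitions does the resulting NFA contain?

Bottom-up over the parse tree:
Each of the 4 symbol leaves contributes 0 ε-transitions.
  yyx → 0 ε-transitions
  x|yyx → 4 ε-transitions

4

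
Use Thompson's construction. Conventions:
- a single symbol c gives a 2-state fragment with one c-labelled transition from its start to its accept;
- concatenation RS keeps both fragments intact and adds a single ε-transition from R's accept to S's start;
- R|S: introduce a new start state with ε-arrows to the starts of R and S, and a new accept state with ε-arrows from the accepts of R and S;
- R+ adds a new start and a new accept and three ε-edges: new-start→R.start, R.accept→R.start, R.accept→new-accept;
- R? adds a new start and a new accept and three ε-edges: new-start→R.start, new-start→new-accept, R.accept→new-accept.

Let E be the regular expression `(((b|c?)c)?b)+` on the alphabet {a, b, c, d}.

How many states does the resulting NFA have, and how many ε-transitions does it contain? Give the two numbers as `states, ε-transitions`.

Recursing over subexpressions:
Each of the 4 symbol leaves contributes 2 states and 0 ε-transitions.
  c? = 4 states, 3 ε-transitions
  b|c? = 8 states, 7 ε-transitions
  (b|c?)c = 10 states, 8 ε-transitions
  ((b|c?)c)? = 12 states, 11 ε-transitions
  ((b|c?)c)?b = 14 states, 12 ε-transitions
  (((b|c?)c)?b)+ = 16 states, 15 ε-transitions

16, 15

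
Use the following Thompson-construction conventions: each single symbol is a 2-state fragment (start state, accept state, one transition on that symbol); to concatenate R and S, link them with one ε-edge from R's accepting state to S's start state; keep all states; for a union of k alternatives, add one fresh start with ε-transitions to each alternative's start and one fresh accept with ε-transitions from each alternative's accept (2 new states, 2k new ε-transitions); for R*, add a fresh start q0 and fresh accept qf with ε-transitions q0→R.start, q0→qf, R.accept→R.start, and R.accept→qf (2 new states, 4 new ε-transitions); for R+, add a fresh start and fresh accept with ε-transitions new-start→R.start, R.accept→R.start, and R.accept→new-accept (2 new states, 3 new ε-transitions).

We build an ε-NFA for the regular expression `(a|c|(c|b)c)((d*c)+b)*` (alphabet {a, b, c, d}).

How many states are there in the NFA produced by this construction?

Per subexpression:
Each of the 8 symbol leaves contributes a 2-state fragment.
  c|b : 6 states
  (c|b)c : 8 states
  a|c|(c|b)c : 14 states
  d* : 4 states
  d*c : 6 states
  (d*c)+ : 8 states
  (d*c)+b : 10 states
  ((d*c)+b)* : 12 states
  (a|c|(c|b)c)((d*c)+b)* : 26 states

26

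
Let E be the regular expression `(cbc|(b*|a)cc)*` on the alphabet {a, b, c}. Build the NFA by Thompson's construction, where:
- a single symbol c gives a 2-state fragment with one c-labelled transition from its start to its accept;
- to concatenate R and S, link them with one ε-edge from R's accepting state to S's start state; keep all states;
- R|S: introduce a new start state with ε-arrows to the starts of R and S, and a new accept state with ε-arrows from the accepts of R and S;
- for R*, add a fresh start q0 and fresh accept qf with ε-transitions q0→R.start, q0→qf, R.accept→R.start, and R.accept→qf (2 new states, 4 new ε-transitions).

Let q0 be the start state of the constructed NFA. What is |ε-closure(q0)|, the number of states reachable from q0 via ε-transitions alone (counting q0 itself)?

11

Work bottom-up. For each fragment F, track |ε-closure(F.start)| and whether F's accept lies in that closure (i.e. whether F accepts ε). A single-symbol fragment has closure size 1 and does not accept ε.
  cbc → |closure| equals the left operand's closure size = 1 (its accept is not ε-reachable, so the closure stops there)
  b* → new start has ε-edges to the inner start and to the new accept, so |closure| = 2 + 1 = 3
  b*|a → |closure| = 1 (new start) + (3 + 1) + 1 (new accept, since some branch ε-reaches its own accept) = 6
  (b*|a)cc → |closure| = 6 + 1 = 7 (closure spills across the concat boundary because the left factor accepts ε)
  cbc|(b*|a)cc → |closure| = 1 + 1 + 7 = 9 (the new accept is not ε-reachable since no branch accepts ε)
  (cbc|(b*|a)cc)* → |closure| = 1 (new start) + 9 (body) + 1 (new accept) = 11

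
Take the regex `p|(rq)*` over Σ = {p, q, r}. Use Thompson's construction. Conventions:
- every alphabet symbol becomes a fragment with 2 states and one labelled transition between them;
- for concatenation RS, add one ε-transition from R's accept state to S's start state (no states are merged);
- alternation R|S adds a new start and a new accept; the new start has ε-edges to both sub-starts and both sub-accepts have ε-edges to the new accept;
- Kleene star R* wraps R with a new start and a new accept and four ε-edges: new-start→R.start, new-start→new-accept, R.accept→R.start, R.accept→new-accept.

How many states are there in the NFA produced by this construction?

Building bottom-up:
Each of the 3 symbol leaves contributes a 2-state fragment.
  rq = 4 states
  (rq)* = 6 states
  p|(rq)* = 10 states

10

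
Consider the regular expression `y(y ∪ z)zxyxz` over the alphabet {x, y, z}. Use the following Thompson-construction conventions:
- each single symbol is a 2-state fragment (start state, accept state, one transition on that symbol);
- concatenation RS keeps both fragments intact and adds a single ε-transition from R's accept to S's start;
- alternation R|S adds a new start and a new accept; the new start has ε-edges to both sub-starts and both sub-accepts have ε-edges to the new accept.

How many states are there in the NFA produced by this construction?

Per subexpression:
Each of the 8 symbol leaves contributes a 2-state fragment.
  y ∪ z = 6 states
  y(y ∪ z)zxyxz = 18 states

18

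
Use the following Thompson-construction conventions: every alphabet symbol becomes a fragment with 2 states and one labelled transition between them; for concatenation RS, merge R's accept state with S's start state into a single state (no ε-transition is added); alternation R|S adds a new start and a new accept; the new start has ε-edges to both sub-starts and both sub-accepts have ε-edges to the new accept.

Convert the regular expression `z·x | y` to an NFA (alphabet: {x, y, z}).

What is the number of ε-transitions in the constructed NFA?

Recursing over subexpressions:
Each of the 3 symbol leaves contributes 0 ε-transitions.
  z·x = 0 ε-transitions
  z·x | y = 4 ε-transitions

4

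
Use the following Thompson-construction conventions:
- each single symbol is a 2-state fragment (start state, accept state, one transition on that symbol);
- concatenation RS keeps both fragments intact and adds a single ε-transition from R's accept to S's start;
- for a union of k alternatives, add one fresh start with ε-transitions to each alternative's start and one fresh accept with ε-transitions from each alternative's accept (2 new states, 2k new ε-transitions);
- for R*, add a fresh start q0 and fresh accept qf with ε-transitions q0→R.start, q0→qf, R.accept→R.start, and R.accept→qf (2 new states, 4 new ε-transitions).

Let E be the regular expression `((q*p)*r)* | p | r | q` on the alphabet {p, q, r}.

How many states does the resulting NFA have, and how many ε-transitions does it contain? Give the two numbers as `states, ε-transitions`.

20, 22

Recursing over subexpressions:
Each of the 6 symbol leaves contributes 2 states and 0 ε-transitions.
  q* = 4 states, 4 ε-transitions
  q*p = 6 states, 5 ε-transitions
  (q*p)* = 8 states, 9 ε-transitions
  (q*p)*r = 10 states, 10 ε-transitions
  ((q*p)*r)* = 12 states, 14 ε-transitions
  ((q*p)*r)* | p | r | q = 20 states, 22 ε-transitions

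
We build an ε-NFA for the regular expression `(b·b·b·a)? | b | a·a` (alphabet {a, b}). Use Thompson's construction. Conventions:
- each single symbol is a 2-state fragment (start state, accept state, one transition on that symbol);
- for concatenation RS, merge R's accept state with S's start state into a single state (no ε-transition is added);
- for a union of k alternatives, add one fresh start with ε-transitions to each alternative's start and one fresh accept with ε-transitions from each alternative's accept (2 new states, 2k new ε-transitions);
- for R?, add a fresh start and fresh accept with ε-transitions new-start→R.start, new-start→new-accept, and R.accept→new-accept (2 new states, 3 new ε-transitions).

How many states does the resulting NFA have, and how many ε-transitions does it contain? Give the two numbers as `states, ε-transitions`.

By structural recursion:
Each of the 7 symbol leaves contributes 2 states and 0 ε-transitions.
  b·b·b·a : 5 states, 0 ε-transitions
  (b·b·b·a)? : 7 states, 3 ε-transitions
  a·a : 3 states, 0 ε-transitions
  (b·b·b·a)? | b | a·a : 14 states, 9 ε-transitions

14, 9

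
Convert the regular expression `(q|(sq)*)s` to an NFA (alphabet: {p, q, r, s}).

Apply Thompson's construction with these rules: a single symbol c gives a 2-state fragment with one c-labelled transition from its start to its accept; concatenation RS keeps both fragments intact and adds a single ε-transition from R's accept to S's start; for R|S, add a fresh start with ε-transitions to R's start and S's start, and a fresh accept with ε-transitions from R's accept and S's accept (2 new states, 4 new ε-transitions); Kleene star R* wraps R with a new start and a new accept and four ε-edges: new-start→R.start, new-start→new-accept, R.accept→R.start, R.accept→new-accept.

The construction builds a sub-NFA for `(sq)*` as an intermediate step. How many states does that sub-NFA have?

Fragment for `(sq)*`:
Each of the 2 symbol leaves contributes a 2-state fragment.
  sq → 4 states
  (sq)* → 6 states

6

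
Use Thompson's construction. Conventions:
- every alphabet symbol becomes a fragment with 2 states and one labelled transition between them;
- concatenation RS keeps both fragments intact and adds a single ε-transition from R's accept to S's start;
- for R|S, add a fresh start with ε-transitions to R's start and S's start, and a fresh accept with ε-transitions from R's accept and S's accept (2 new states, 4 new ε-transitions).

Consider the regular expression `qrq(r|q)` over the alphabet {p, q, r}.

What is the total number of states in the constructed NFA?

12

Per subexpression:
Each of the 5 symbol leaves contributes a 2-state fragment.
  r|q = 6 states
  qrq(r|q) = 12 states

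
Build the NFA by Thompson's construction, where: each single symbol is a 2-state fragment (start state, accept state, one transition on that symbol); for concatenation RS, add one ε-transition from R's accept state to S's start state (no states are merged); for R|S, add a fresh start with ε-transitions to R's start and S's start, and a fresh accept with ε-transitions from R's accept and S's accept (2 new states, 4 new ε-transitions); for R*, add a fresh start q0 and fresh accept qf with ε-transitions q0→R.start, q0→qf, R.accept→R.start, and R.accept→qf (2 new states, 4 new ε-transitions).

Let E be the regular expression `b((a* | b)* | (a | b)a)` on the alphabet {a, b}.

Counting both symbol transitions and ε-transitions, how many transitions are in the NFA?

28

Building bottom-up:
Each of the 6 symbol leaves contributes 1 transition (1 symbol, 0 ε).
  a* = 5 transitions (1 symbol, 4 ε)
  a* | b = 10 transitions (2 symbol, 8 ε)
  (a* | b)* = 14 transitions (2 symbol, 12 ε)
  a | b = 6 transitions (2 symbol, 4 ε)
  (a | b)a = 8 transitions (3 symbol, 5 ε)
  (a* | b)* | (a | b)a = 26 transitions (5 symbol, 21 ε)
  b((a* | b)* | (a | b)a) = 28 transitions (6 symbol, 22 ε)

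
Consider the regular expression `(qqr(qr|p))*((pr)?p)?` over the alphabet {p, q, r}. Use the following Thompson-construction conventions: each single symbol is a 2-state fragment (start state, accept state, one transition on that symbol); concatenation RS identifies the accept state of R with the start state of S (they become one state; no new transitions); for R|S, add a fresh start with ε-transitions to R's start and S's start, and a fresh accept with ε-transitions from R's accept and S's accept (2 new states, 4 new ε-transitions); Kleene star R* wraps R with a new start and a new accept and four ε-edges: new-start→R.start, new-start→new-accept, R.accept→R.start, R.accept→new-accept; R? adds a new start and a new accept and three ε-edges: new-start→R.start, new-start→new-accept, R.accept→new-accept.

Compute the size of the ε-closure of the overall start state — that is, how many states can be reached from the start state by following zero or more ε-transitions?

7

Let C(F) = |ε-closure(F.start)| within fragment F, and note whether F accepts ε. Symbol fragments have C = 1 and do not accept ε. Then:
  qr — same as the first factor's closure: |closure| = 1
  qr|p — new start ε-reaches every alternative's start; none of them accept ε, so the new accept is not reached: |closure| = 1 + 1 + 1 = 3
  qqr(qr|p) — same as the first factor's closure: |closure| = 1
  (qqr(qr|p))* — new start has ε-edges to the inner start and to the new accept, so |closure| = 2 + 1 = 3
  pr — |closure| equals the left operand's closure size = 1 (its accept is not ε-reachable, so the closure stops there)
  (pr)? — |closure| = 1 (new start) + 1 (body) + 1 (new accept, via ε) = 3
  (pr)?p — |closure| = 3 + (1−1) = 3 (closure spills across the concat boundary because the left factor accepts ε)
  ((pr)?p)? — new start has ε-edges to the inner start and to the new accept, so |closure| = 2 + 3 = 5
  (qqr(qr|p))*((pr)?p)? — |closure| = 3 + (5−1) = 7 (closure spills across the concat boundary because the left factor accepts ε)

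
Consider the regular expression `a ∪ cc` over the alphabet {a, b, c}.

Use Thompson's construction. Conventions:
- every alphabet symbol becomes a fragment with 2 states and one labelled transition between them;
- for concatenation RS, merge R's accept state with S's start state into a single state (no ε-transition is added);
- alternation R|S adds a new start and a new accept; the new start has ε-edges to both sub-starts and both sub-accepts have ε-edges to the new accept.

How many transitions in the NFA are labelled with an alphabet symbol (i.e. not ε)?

Bottom-up over the parse tree:
Each of the 3 symbol leaves contributes exactly 1 symbol transition.
  cc : 2 symbol transitions
  a ∪ cc : 3 symbol transitions

3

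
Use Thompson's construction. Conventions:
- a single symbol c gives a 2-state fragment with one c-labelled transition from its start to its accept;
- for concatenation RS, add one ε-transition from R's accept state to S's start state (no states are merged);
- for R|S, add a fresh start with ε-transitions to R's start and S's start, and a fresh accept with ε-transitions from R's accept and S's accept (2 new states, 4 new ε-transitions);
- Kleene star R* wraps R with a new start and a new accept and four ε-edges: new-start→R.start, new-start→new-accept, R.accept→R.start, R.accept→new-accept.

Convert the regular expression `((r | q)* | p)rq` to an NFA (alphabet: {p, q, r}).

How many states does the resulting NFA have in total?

16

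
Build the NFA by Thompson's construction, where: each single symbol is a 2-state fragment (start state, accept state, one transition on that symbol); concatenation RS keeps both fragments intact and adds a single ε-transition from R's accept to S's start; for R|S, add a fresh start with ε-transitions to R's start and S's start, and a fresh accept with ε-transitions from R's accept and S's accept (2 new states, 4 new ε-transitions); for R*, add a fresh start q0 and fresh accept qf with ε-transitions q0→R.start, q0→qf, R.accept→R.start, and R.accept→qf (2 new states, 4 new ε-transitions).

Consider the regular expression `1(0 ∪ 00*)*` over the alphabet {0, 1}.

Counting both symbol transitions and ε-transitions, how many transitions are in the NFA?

18

Building bottom-up:
Each of the 4 symbol leaves contributes 1 transition (1 symbol, 0 ε).
  0* : 5 transitions (1 symbol, 4 ε)
  00* : 7 transitions (2 symbol, 5 ε)
  0 ∪ 00* : 12 transitions (3 symbol, 9 ε)
  (0 ∪ 00*)* : 16 transitions (3 symbol, 13 ε)
  1(0 ∪ 00*)* : 18 transitions (4 symbol, 14 ε)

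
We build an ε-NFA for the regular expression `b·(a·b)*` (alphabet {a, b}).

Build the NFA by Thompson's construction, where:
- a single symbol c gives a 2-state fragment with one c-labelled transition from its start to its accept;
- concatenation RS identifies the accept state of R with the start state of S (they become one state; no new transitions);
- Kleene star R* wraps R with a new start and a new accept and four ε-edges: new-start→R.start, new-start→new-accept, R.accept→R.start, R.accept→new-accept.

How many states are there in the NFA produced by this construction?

6

Building bottom-up:
Each of the 3 symbol leaves contributes a 2-state fragment.
  a·b — 3 states
  (a·b)* — 5 states
  b·(a·b)* — 6 states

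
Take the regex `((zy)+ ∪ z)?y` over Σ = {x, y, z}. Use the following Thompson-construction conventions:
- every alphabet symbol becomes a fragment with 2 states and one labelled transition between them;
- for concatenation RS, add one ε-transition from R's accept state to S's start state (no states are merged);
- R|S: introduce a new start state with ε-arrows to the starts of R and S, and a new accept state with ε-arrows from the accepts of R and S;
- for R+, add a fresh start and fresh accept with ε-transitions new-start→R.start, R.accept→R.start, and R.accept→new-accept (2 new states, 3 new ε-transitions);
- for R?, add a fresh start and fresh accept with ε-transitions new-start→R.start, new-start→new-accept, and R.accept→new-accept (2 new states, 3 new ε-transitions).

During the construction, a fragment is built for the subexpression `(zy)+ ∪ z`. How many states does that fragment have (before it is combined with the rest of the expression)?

10

Fragment for `(zy)+ ∪ z`:
Each of the 3 symbol leaves contributes a 2-state fragment.
  zy = 4 states
  (zy)+ = 6 states
  (zy)+ ∪ z = 10 states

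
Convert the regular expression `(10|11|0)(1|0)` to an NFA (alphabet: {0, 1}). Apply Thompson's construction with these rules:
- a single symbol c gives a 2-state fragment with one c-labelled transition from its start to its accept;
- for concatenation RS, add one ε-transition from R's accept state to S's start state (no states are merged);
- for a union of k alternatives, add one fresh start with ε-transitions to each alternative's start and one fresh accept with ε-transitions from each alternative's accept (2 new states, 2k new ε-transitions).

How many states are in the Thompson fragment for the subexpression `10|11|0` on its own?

12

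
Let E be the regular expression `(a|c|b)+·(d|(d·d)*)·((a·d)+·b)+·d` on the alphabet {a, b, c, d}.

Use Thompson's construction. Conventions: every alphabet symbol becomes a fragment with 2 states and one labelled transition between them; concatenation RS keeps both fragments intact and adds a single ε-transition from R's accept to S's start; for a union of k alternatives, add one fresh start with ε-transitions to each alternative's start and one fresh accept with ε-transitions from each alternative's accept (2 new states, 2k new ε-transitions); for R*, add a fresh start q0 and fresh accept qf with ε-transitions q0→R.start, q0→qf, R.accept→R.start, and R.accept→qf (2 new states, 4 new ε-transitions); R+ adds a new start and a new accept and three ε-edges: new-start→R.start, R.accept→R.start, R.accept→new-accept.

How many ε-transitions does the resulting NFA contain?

By structural recursion:
Each of the 10 symbol leaves contributes 0 ε-transitions.
  a|c|b → 6 ε-transitions
  (a|c|b)+ → 9 ε-transitions
  d·d → 1 ε-transition
  (d·d)* → 5 ε-transitions
  d|(d·d)* → 9 ε-transitions
  a·d → 1 ε-transition
  (a·d)+ → 4 ε-transitions
  (a·d)+·b → 5 ε-transitions
  ((a·d)+·b)+ → 8 ε-transitions
  (a|c|b)+·(d|(d·d)*)·((a·d)+·b)+·d → 29 ε-transitions

29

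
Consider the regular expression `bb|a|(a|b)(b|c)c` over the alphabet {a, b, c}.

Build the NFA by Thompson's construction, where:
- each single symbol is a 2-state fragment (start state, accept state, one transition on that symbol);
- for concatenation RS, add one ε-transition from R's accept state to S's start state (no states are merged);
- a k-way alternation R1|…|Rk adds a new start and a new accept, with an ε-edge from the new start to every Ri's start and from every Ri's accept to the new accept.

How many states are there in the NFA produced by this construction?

Per subexpression:
Each of the 8 symbol leaves contributes a 2-state fragment.
  bb — 4 states
  a|b — 6 states
  b|c — 6 states
  (a|b)(b|c)c — 14 states
  bb|a|(a|b)(b|c)c — 22 states

22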